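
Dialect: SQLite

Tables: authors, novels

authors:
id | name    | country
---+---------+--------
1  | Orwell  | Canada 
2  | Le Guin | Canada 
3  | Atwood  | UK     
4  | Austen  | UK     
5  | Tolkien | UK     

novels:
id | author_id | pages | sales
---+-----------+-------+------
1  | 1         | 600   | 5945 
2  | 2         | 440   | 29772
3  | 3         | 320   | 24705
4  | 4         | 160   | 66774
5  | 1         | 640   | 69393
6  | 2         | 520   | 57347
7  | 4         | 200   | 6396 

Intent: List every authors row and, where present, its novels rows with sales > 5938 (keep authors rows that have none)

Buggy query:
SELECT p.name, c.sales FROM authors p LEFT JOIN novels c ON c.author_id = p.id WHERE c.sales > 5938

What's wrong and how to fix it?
Bug: Filtering c.sales in WHERE discards the NULL rows produced by LEFT JOIN, turning it into an inner join

Fix: Put 'c.sales > 5938' in the JOIN's ON clause instead of WHERE

Corrected query:
SELECT p.name, c.sales FROM authors p LEFT JOIN novels c ON c.author_id = p.id AND c.sales > 5938

Result:
name    | sales
--------+------
Orwell  | 5945 
Orwell  | 69393
Le Guin | 29772
Le Guin | 57347
Atwood  | 24705
Austen  | 6396 
Austen  | 66774
Tolkien | NULL 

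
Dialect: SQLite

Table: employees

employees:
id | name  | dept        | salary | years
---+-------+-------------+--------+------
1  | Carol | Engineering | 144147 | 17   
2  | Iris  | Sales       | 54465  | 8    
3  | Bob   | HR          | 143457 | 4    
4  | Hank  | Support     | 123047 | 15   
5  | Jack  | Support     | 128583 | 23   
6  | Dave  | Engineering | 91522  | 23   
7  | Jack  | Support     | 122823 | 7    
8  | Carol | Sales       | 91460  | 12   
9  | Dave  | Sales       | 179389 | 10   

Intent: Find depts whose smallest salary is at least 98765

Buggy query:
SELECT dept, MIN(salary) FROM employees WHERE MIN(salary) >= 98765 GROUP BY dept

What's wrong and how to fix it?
Bug: MIN() in WHERE is a misuse of aggregate

Fix: Replace WHERE with HAVING after the GROUP BY

Corrected query:
SELECT dept, MIN(salary) FROM employees GROUP BY dept HAVING MIN(salary) >= 98765

Result:
dept    | MIN(salary)
--------+------------
HR      | 143457     
Support | 122823     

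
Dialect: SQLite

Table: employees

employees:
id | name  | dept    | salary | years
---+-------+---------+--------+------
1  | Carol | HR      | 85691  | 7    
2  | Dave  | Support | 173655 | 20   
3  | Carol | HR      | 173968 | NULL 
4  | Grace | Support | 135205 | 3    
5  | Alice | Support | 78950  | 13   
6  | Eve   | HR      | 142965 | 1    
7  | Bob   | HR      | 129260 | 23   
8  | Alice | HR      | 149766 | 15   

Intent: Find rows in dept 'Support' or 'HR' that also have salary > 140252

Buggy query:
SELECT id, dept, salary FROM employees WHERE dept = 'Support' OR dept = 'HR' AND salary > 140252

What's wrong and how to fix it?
Bug: AND binds tighter than OR, so this parses as dept = 'Support' OR (dept = 'HR' AND salary > 140252)

Fix: Add parentheses around the OR so the AND applies to both alternatives

Corrected query:
SELECT id, dept, salary FROM employees WHERE (dept = 'Support' OR dept = 'HR') AND salary > 140252

Result:
id | dept    | salary
---+---------+-------
2  | Support | 173655
3  | HR      | 173968
6  | HR      | 142965
8  | HR      | 149766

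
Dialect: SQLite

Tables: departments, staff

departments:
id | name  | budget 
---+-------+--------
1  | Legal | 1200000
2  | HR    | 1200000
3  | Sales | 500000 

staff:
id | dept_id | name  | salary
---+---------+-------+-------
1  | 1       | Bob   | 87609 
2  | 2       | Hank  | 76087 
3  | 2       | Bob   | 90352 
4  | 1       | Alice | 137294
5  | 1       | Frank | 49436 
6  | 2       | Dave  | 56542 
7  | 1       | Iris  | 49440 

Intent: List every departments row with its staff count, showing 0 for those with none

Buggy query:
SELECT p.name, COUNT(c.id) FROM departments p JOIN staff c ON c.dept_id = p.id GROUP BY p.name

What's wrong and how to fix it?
Bug: INNER JOIN drops departments rows that have no matching staff rows

Fix: Use LEFT JOIN so parents without children still appear (COUNT(c.id) gives 0)

Corrected query:
SELECT p.name, COUNT(c.id) FROM departments p LEFT JOIN staff c ON c.dept_id = p.id GROUP BY p.name

Result:
name  | COUNT(c.id)
------+------------
HR    | 3          
Legal | 4          
Sales | 0          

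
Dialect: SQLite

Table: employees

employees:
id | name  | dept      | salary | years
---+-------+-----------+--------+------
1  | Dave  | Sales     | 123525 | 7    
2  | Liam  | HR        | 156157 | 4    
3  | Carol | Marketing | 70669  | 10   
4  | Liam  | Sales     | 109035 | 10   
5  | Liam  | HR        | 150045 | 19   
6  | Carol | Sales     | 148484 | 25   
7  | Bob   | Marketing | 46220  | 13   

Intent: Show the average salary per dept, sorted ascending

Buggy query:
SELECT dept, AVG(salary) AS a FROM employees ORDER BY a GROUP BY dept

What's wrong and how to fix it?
Bug: GROUP BY must precede ORDER BY

Fix: Reorder: SELECT … FROM … GROUP BY … ORDER BY …

Corrected query:
SELECT dept, AVG(salary) AS a FROM employees GROUP BY dept ORDER BY a

Result:
dept      | a            
----------+--------------
Marketing | 58444.5      
Sales     | 127014.666667
HR        | 153101       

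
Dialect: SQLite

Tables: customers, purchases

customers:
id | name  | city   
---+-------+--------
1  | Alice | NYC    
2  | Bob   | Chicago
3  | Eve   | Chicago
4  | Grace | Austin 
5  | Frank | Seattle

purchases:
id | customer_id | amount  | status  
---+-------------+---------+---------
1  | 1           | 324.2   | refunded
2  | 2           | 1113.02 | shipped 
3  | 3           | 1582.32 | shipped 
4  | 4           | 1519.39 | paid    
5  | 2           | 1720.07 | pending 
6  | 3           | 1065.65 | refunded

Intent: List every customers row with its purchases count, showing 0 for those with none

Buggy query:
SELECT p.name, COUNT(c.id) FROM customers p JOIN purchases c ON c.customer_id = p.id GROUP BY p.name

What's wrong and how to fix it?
Bug: An inner join excludes parents with zero children

Fix: Use LEFT JOIN so parents without children still appear (COUNT(c.id) gives 0)

Corrected query:
SELECT p.name, COUNT(c.id) FROM customers p LEFT JOIN purchases c ON c.customer_id = p.id GROUP BY p.name

Result:
name  | COUNT(c.id)
------+------------
Alice | 1          
Bob   | 2          
Eve   | 2          
Frank | 0          
Grace | 1          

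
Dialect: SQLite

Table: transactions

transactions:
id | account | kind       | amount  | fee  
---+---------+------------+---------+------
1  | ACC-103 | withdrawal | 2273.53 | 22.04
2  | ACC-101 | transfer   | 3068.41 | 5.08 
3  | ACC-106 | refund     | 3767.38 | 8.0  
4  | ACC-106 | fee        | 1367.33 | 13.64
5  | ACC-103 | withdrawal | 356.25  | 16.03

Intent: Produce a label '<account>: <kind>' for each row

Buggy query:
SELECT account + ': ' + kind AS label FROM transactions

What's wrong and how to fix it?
Bug: SQLite uses || for string concatenation; + coerces text to numbers (yielding 0)

Fix: Use the || operator for string concatenation

Corrected query:
SELECT account || ': ' || kind AS label FROM transactions

Result:
label              
-------------------
ACC-103: withdrawal
ACC-101: transfer  
ACC-106: refund    
ACC-106: fee       
ACC-103: withdrawal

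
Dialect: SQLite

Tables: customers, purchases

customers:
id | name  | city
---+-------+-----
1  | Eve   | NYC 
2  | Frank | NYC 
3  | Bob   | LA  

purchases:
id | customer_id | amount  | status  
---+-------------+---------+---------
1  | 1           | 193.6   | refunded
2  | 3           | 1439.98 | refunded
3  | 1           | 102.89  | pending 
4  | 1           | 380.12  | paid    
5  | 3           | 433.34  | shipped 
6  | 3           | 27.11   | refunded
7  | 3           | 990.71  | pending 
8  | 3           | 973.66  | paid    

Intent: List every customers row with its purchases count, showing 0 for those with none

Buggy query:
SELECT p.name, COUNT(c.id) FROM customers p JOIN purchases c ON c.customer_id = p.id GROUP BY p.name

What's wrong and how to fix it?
Bug: INNER JOIN drops customers rows that have no matching purchases rows

Fix: Use LEFT JOIN so parents without children still appear (COUNT(c.id) gives 0)

Corrected query:
SELECT p.name, COUNT(c.id) FROM customers p LEFT JOIN purchases c ON c.customer_id = p.id GROUP BY p.name

Result:
name  | COUNT(c.id)
------+------------
Bob   | 5          
Eve   | 3          
Frank | 0          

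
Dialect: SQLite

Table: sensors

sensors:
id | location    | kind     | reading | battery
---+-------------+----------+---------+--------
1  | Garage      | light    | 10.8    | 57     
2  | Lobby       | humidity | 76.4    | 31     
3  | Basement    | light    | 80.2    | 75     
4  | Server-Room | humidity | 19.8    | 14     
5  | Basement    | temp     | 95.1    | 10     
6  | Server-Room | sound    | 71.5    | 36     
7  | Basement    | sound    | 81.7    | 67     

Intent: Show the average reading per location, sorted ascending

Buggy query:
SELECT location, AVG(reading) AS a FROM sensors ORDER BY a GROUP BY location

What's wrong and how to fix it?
Bug: ORDER BY appears before GROUP BY; SQL clause order requires GROUP BY first

Fix: Move ORDER BY to the end, after GROUP BY

Corrected query:
SELECT location, AVG(reading) AS a FROM sensors GROUP BY location ORDER BY a

Result:
location    | a        
------------+----------
Garage      | 10.8     
Server-Room | 45.65    
Lobby       | 76.4     
Basement    | 85.666667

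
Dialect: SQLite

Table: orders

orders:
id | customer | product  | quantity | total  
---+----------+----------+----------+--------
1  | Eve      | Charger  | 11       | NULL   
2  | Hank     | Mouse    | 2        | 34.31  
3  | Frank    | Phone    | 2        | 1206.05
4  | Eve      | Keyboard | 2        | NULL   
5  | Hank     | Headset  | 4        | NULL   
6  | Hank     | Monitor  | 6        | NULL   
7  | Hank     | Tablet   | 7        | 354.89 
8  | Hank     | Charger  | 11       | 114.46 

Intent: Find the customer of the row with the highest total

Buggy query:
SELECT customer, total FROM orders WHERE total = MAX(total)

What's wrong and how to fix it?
Bug: MAX(total) is an aggregate and cannot be used directly in WHERE

Fix: Use a subquery: WHERE total = (SELECT MAX(total) FROM orders)

Corrected query:
SELECT customer, total FROM orders WHERE total = (SELECT MAX(total) FROM orders)

Result:
customer | total  
---------+--------
Frank    | 1206.05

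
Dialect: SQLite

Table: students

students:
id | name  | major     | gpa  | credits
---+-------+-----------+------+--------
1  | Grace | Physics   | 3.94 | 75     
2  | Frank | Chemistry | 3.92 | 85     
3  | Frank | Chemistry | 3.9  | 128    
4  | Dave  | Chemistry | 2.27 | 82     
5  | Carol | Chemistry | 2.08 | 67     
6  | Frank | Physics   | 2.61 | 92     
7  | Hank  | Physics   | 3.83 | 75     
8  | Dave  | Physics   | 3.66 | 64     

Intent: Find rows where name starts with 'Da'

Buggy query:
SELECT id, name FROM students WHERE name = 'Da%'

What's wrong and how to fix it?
Bug: Wildcards only work with LIKE; '=' treats '%' as a literal character

Fix: Replace '=' with LIKE so 'Da%' is treated as a pattern

Corrected query:
SELECT id, name FROM students WHERE name LIKE 'Da%'

Result:
id | name
---+-----
4  | Dave
8  | Dave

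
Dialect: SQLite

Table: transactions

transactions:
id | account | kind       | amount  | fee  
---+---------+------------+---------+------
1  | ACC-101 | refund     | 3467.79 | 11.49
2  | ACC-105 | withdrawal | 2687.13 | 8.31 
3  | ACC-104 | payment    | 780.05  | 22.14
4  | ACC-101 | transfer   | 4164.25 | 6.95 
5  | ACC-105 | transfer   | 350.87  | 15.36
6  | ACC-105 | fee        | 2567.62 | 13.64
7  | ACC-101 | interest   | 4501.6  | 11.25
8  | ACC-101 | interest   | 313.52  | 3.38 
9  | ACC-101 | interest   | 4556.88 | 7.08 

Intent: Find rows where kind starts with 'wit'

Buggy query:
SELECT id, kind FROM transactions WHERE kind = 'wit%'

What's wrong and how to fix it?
Bug: Wildcards only work with LIKE; '=' treats '%' as a literal character

Fix: Replace '=' with LIKE so 'wit%' is treated as a pattern

Corrected query:
SELECT id, kind FROM transactions WHERE kind LIKE 'wit%'

Result:
id | kind      
---+-----------
2  | withdrawal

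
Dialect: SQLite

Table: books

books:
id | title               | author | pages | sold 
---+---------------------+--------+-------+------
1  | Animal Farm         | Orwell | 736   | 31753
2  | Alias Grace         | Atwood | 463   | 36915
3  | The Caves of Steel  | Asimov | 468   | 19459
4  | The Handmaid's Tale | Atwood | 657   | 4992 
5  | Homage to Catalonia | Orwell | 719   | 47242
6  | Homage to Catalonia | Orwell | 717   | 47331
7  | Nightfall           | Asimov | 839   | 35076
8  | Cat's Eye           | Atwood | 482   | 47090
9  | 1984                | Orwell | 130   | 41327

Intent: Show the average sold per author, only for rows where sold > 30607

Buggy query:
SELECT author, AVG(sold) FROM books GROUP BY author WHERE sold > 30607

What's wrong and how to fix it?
Bug: Row-level WHERE must come before GROUP BY in the clause order

Fix: Move the WHERE clause before GROUP BY

Corrected query:
SELECT author, AVG(sold) FROM books WHERE sold > 30607 GROUP BY author

Result:
author | AVG(sold)
-------+----------
Asimov | 35076    
Atwood | 42002.5  
Orwell | 41913.25 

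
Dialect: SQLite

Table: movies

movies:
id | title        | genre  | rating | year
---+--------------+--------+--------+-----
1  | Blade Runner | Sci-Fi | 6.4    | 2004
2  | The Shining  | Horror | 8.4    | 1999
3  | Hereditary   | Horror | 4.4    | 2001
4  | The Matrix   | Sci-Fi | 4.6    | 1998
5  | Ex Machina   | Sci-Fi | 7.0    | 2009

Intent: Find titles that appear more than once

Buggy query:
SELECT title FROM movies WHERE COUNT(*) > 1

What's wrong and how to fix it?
Bug: WHERE can't reference COUNT(*); aggregates are computed after WHERE

Fix: Group first, then use HAVING for the count condition

Corrected query:
SELECT title FROM movies GROUP BY title HAVING COUNT(*) > 1

Result:
(no rows)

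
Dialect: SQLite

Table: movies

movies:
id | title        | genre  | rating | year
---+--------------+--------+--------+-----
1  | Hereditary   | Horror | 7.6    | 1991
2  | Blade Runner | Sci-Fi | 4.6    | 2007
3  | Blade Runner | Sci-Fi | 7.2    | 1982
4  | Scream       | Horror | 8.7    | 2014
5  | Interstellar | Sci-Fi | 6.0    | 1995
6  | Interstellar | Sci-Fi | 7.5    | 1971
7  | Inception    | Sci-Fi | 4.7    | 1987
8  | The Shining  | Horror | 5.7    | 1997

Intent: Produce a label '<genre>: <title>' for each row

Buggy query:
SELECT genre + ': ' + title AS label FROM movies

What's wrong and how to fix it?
Bug: SQLite uses || for string concatenation; + coerces text to numbers (yielding 0)

Fix: Replace + with || to concatenate text

Corrected query:
SELECT genre || ': ' || title AS label FROM movies

Result:
label               
--------------------
Horror: Hereditary  
Sci-Fi: Blade Runner
Sci-Fi: Blade Runner
Horror: Scream      
Sci-Fi: Interstellar
Sci-Fi: Interstellar
Sci-Fi: Inception   
Horror: The Shining 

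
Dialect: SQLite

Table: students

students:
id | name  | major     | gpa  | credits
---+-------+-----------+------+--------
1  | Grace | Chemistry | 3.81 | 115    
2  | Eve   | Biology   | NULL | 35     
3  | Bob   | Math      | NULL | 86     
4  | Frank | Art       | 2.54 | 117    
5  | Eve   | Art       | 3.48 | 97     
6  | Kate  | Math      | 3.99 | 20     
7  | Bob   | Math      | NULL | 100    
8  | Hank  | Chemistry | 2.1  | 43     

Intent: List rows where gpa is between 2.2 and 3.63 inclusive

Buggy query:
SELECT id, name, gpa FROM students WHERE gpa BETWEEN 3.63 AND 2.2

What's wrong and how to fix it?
Bug: The bounds are reversed; BETWEEN a AND b requires a <= b to match anything

Fix: Swap the bounds so the smaller value comes first

Corrected query:
SELECT id, name, gpa FROM students WHERE gpa BETWEEN 2.2 AND 3.63

Result:
id | name  | gpa 
---+-------+-----
4  | Frank | 2.54
5  | Eve   | 3.48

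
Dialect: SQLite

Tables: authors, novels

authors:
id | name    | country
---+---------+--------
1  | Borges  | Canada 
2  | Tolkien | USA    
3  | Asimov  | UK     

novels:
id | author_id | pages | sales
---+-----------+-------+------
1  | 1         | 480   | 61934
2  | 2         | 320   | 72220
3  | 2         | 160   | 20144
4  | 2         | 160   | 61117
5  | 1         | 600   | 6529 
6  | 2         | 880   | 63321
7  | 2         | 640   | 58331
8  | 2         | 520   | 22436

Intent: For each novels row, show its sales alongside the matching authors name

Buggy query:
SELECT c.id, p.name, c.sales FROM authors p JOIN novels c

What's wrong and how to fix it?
Bug: Missing join condition: each novels row is matched to all authors rows instead of just its own

Fix: Specify the join condition linking the foreign key to the parent id

Corrected query:
SELECT c.id, p.name, c.sales FROM authors p JOIN novels c ON c.author_id = p.id

Result:
id | name    | sales
---+---------+------
1  | Borges  | 61934
2  | Tolkien | 72220
3  | Tolkien | 20144
4  | Tolkien | 61117
5  | Borges  | 6529 
6  | Tolkien | 63321
7  | Tolkien | 58331
8  | Tolkien | 22436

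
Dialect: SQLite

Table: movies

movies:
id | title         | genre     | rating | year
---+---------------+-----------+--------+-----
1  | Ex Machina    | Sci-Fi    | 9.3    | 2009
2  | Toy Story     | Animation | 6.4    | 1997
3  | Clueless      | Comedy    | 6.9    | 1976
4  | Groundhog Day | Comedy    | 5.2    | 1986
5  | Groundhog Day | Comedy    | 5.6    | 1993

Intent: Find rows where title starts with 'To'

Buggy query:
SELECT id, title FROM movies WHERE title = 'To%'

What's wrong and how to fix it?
Bug: '=' compares the literal string including the % character; pattern matching needs LIKE

Fix: Replace '=' with LIKE so 'To%' is treated as a pattern

Corrected query:
SELECT id, title FROM movies WHERE title LIKE 'To%'

Result:
id | title    
---+----------
2  | Toy Story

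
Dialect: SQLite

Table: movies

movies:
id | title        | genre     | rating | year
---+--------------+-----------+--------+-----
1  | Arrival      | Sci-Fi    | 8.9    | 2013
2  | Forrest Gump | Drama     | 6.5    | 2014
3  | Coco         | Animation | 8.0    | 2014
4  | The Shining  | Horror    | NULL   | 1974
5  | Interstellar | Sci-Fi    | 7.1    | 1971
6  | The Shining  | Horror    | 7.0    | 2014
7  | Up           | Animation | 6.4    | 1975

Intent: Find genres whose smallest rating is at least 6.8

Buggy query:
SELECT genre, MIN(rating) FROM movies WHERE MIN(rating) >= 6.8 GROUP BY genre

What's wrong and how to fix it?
Bug: MIN() in WHERE is a misuse of aggregate

Fix: Replace WHERE with HAVING after the GROUP BY

Corrected query:
SELECT genre, MIN(rating) FROM movies GROUP BY genre HAVING MIN(rating) >= 6.8

Result:
genre  | MIN(rating)
-------+------------
Horror | 7          
Sci-Fi | 7.1        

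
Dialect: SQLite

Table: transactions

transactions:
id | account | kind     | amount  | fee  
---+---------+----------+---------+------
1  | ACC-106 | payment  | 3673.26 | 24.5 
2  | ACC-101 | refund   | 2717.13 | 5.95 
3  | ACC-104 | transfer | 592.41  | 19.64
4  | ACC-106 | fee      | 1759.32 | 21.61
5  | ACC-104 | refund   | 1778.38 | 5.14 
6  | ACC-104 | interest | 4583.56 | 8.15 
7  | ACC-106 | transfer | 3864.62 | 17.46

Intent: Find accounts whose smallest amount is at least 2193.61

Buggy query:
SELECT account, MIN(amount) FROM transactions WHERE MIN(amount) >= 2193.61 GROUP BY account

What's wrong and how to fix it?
Bug: Aggregates like MIN are computed per group after WHERE runs

Fix: Use HAVING for the per-group MIN condition

Corrected query:
SELECT account, MIN(amount) FROM transactions GROUP BY account HAVING MIN(amount) >= 2193.61

Result:
account | MIN(amount)
--------+------------
ACC-101 | 2717.13    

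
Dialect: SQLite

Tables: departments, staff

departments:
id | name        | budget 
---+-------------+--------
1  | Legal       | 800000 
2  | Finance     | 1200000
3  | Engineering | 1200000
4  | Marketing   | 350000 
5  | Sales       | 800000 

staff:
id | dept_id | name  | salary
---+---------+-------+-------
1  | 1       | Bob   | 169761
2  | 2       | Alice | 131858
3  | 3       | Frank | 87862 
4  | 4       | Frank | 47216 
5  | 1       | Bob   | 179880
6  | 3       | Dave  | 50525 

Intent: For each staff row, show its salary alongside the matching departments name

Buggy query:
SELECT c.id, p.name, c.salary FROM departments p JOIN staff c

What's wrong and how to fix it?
Bug: JOIN with no ON clause produces a cartesian product; every staff row pairs with every departments row

Fix: Add ON c.dept_id = p.id to the JOIN

Corrected query:
SELECT c.id, p.name, c.salary FROM departments p JOIN staff c ON c.dept_id = p.id

Result:
id | name        | salary
---+-------------+-------
1  | Legal       | 169761
2  | Finance     | 131858
3  | Engineering | 87862 
4  | Marketing   | 47216 
5  | Legal       | 179880
6  | Engineering | 50525 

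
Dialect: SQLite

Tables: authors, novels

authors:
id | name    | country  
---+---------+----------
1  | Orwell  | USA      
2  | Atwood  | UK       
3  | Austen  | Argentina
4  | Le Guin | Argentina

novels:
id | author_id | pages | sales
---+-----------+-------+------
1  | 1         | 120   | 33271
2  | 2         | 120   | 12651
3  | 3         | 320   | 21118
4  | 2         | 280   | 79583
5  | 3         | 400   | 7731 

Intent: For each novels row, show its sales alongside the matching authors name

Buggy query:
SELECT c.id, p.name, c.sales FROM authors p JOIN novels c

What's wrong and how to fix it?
Bug: Missing join condition: each novels row is matched to all authors rows instead of just its own

Fix: Add ON c.author_id = p.id to the JOIN

Corrected query:
SELECT c.id, p.name, c.sales FROM authors p JOIN novels c ON c.author_id = p.id

Result:
id | name   | sales
---+--------+------
1  | Orwell | 33271
2  | Atwood | 12651
3  | Austen | 21118
4  | Atwood | 79583
5  | Austen | 7731 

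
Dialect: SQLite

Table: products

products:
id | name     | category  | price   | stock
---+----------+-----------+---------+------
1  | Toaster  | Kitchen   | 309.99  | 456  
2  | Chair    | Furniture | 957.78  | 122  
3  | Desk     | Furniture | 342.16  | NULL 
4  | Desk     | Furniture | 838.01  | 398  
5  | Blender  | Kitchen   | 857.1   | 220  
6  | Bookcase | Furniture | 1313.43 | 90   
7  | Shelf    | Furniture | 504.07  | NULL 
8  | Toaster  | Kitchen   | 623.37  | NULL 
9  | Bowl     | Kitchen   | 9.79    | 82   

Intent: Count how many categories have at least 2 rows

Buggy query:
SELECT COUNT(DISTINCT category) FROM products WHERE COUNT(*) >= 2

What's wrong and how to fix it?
Bug: WHERE filters individual rows, not groups, so a group-level COUNT is invalid there

Fix: Group first with HAVING COUNT(*) >= 2, then COUNT the resulting groups

Corrected query:
SELECT COUNT(*) FROM (SELECT category FROM products GROUP BY category HAVING COUNT(*) >= 2)

Result:
COUNT(*)
--------
2       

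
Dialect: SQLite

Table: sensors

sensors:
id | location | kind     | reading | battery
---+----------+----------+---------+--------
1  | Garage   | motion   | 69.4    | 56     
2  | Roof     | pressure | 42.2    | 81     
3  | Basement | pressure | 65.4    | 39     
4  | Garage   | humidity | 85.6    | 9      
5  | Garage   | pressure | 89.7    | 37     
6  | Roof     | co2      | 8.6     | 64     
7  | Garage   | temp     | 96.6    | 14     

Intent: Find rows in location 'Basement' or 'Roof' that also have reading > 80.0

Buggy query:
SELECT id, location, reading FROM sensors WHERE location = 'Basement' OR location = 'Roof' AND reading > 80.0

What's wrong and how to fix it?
Bug: AND binds tighter than OR, so this parses as location = 'Basement' OR (location = 'Roof' AND reading > 80.0)

Fix: Group the OR with parentheses (or use IN), then AND the threshold

Corrected query:
SELECT id, location, reading FROM sensors WHERE (location = 'Basement' OR location = 'Roof') AND reading > 80.0

Result:
(no rows)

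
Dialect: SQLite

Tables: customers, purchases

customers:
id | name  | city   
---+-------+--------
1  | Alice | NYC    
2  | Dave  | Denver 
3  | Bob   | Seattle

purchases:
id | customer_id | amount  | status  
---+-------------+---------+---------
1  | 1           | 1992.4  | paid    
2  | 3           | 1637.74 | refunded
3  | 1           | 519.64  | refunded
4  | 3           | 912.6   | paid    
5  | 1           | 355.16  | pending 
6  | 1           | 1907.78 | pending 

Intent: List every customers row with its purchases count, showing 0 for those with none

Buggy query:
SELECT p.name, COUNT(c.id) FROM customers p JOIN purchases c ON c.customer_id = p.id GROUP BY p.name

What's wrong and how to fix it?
Bug: An inner join excludes parents with zero children

Fix: Use LEFT JOIN so parents without children still appear (COUNT(c.id) gives 0)

Corrected query:
SELECT p.name, COUNT(c.id) FROM customers p LEFT JOIN purchases c ON c.customer_id = p.id GROUP BY p.name

Result:
name  | COUNT(c.id)
------+------------
Alice | 4          
Bob   | 2          
Dave  | 0          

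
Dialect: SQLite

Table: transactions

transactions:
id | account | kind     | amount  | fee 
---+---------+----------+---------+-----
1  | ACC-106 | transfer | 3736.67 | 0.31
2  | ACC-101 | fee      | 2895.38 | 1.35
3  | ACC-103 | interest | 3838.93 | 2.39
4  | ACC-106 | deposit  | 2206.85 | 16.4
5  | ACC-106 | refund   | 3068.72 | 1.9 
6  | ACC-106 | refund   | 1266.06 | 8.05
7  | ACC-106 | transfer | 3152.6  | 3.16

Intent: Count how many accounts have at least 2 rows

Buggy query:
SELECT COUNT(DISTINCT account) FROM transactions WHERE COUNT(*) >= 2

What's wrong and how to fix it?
Bug: COUNT(*) cannot appear in WHERE; the per-group count doesn't exist yet

Fix: Group first with HAVING COUNT(*) >= 2, then COUNT the resulting groups

Corrected query:
SELECT COUNT(*) FROM (SELECT account FROM transactions GROUP BY account HAVING COUNT(*) >= 2)

Result:
COUNT(*)
--------
1       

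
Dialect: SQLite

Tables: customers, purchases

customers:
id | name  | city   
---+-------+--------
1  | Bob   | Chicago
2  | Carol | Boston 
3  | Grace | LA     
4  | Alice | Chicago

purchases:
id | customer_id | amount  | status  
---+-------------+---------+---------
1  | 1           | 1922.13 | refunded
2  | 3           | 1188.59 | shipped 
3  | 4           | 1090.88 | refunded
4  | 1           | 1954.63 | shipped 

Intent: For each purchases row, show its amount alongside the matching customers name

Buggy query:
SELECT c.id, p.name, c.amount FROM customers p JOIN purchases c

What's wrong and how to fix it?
Bug: JOIN with no ON clause produces a cartesian product; every purchases row pairs with every customers row

Fix: Specify the join condition linking the foreign key to the parent id

Corrected query:
SELECT c.id, p.name, c.amount FROM customers p JOIN purchases c ON c.customer_id = p.id

Result:
id | name  | amount 
---+-------+--------
1  | Bob   | 1922.13
2  | Grace | 1188.59
3  | Alice | 1090.88
4  | Bob   | 1954.63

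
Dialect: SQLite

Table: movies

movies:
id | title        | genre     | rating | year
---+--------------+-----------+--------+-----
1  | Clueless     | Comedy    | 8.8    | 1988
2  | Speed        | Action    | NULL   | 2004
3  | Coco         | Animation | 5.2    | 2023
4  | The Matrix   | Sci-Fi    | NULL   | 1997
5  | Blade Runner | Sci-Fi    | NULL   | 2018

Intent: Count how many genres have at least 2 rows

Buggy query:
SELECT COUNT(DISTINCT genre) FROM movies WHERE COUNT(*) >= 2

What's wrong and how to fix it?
Bug: WHERE filters individual rows, not groups, so a group-level COUNT is invalid there

Fix: Use a subquery that GROUPs and filters with HAVING, then count its rows

Corrected query:
SELECT COUNT(*) FROM (SELECT genre FROM movies GROUP BY genre HAVING COUNT(*) >= 2)

Result:
COUNT(*)
--------
1       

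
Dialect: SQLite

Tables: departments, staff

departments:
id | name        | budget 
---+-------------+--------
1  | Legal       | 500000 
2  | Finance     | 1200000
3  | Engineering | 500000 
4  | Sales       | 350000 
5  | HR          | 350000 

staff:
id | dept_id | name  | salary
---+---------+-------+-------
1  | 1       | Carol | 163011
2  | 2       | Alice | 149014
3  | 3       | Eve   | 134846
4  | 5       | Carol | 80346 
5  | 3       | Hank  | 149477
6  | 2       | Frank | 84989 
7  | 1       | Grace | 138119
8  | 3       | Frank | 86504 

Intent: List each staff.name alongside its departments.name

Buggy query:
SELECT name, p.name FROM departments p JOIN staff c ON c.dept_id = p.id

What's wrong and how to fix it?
Bug: Both tables have a 'name' column; the unqualified reference is ambiguous

Fix: Prefix ambiguous columns with the table alias

Corrected query:
SELECT c.name, p.name FROM departments p JOIN staff c ON c.dept_id = p.id

Result:
name  | name       
------+------------
Carol | Legal      
Alice | Finance    
Eve   | Engineering
Carol | HR         
Hank  | Engineering
Frank | Finance    
Grace | Legal      
Frank | Engineering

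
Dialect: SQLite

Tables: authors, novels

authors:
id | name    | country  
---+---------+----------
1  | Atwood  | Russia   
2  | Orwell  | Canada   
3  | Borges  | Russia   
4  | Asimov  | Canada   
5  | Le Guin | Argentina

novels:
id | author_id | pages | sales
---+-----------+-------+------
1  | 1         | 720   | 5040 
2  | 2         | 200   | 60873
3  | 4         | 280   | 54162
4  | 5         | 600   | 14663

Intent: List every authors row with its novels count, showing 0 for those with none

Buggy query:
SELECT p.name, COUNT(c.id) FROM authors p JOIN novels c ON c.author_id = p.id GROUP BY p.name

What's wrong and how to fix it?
Bug: An inner join excludes parents with zero children

Fix: Switch to LEFT JOIN to retain unmatched parent rows

Corrected query:
SELECT p.name, COUNT(c.id) FROM authors p LEFT JOIN novels c ON c.author_id = p.id GROUP BY p.name

Result:
name    | COUNT(c.id)
--------+------------
Asimov  | 1          
Atwood  | 1          
Borges  | 0          
Le Guin | 1          
Orwell  | 1          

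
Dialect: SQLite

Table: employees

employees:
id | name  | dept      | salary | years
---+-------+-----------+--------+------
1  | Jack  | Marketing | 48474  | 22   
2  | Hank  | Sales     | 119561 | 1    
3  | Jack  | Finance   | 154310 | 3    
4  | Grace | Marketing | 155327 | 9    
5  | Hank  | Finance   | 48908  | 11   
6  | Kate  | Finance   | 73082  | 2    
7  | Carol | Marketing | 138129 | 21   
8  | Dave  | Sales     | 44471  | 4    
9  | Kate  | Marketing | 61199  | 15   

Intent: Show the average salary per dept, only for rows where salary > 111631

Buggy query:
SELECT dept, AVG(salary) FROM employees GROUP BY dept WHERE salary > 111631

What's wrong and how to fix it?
Bug: WHERE cannot follow GROUP BY

Fix: Move the WHERE clause before GROUP BY

Corrected query:
SELECT dept, AVG(salary) FROM employees WHERE salary > 111631 GROUP BY dept

Result:
dept      | AVG(salary)
----------+------------
Finance   | 154310     
Marketing | 146728     
Sales     | 119561     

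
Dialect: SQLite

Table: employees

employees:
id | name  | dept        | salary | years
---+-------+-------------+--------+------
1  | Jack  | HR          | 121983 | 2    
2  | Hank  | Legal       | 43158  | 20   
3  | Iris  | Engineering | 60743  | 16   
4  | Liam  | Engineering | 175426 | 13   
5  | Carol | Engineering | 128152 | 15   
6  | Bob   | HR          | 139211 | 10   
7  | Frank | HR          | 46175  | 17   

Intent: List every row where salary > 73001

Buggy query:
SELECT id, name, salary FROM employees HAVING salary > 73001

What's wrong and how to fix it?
Bug: This is a non-aggregate query (no GROUP BY, no aggregates), so in SQLite the HAVING clause is invalid here; a row-level condition belongs in WHERE

Fix: Use WHERE for row-level filtering

Corrected query:
SELECT id, name, salary FROM employees WHERE salary > 73001

Result:
id | name  | salary
---+-------+-------
1  | Jack  | 121983
4  | Liam  | 175426
5  | Carol | 128152
6  | Bob   | 139211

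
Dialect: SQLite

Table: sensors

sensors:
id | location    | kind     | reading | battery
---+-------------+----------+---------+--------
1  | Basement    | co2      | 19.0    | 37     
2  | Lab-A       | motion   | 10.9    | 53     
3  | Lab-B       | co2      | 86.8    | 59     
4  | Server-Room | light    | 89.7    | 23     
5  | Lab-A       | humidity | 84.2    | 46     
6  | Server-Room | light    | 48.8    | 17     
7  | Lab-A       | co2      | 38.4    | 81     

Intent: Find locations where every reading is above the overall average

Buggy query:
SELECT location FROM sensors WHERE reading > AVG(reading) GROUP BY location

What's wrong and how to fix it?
Bug: WHERE evaluates per row before aggregation, so AVG() is unavailable

Fix: Compute the overall average in a scalar subquery and compare each group's MIN against it in HAVING

Corrected query:
SELECT location FROM sensors GROUP BY location HAVING MIN(reading) > (SELECT AVG(reading) FROM sensors)

Result:
location
--------
Lab-B   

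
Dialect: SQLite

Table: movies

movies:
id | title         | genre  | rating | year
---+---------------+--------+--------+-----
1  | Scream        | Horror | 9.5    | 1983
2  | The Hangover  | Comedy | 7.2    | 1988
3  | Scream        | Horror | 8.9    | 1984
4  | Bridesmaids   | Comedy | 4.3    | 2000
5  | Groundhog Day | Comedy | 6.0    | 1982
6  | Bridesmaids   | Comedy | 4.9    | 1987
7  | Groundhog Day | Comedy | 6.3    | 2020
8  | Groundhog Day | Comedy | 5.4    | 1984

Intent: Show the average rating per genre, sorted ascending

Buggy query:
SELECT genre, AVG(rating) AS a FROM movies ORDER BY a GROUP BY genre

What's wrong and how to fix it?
Bug: GROUP BY must precede ORDER BY

Fix: Move ORDER BY to the end, after GROUP BY

Corrected query:
SELECT genre, AVG(rating) AS a FROM movies GROUP BY genre ORDER BY a

Result:
genre  | a       
-------+---------
Comedy | 5.683333
Horror | 9.2     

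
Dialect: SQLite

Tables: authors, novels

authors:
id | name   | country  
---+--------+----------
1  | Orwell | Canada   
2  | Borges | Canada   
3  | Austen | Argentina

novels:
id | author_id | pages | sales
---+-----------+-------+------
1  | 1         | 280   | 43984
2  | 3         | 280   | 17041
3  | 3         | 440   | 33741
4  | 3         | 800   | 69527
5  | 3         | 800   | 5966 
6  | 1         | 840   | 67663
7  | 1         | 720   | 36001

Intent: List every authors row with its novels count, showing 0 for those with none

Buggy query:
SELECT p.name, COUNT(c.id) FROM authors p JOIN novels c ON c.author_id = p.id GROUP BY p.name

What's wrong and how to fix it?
Bug: INNER JOIN drops authors rows that have no matching novels rows

Fix: Use LEFT JOIN so parents without children still appear (COUNT(c.id) gives 0)

Corrected query:
SELECT p.name, COUNT(c.id) FROM authors p LEFT JOIN novels c ON c.author_id = p.id GROUP BY p.name

Result:
name   | COUNT(c.id)
-------+------------
Austen | 4          
Borges | 0          
Orwell | 3          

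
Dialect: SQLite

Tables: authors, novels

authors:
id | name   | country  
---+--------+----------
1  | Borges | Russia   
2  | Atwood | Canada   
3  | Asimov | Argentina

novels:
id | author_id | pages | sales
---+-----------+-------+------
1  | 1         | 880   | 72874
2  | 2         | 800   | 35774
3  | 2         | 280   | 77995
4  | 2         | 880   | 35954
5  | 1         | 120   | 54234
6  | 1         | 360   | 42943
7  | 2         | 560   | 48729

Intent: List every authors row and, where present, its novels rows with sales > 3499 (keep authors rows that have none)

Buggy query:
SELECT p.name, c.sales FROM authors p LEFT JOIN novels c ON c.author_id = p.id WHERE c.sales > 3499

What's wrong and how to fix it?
Bug: Filtering c.sales in WHERE discards the NULL rows produced by LEFT JOIN, turning it into an inner join

Fix: Put 'c.sales > 3499' in the JOIN's ON clause instead of WHERE

Corrected query:
SELECT p.name, c.sales FROM authors p LEFT JOIN novels c ON c.author_id = p.id AND c.sales > 3499

Result:
name   | sales
-------+------
Borges | 42943
Borges | 54234
Borges | 72874
Atwood | 35774
Atwood | 35954
Atwood | 48729
Atwood | 77995
Asimov | NULL 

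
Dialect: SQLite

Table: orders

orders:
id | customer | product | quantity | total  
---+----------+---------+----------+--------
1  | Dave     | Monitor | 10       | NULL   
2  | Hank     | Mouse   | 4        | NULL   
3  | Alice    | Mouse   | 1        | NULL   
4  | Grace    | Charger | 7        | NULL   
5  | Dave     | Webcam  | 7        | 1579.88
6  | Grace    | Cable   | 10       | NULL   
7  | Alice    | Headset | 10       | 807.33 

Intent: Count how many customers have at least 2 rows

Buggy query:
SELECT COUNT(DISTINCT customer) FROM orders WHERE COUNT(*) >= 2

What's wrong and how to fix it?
Bug: COUNT(*) cannot appear in WHERE; the per-group count doesn't exist yet

Fix: Use a subquery that GROUPs and filters with HAVING, then count its rows

Corrected query:
SELECT COUNT(*) FROM (SELECT customer FROM orders GROUP BY customer HAVING COUNT(*) >= 2)

Result:
COUNT(*)
--------
3       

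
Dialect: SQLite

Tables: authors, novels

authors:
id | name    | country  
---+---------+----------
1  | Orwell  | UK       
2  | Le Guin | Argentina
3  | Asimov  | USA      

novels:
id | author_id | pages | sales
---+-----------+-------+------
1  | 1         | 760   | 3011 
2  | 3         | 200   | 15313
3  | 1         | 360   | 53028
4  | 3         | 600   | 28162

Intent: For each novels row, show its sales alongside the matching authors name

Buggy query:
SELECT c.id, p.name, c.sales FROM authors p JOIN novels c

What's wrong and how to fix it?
Bug: Missing join condition: each novels row is matched to all authors rows instead of just its own

Fix: Add ON c.author_id = p.id to the JOIN

Corrected query:
SELECT c.id, p.name, c.sales FROM authors p JOIN novels c ON c.author_id = p.id

Result:
id | name   | sales
---+--------+------
1  | Orwell | 3011 
2  | Asimov | 15313
3  | Orwell | 53028
4  | Asimov | 28162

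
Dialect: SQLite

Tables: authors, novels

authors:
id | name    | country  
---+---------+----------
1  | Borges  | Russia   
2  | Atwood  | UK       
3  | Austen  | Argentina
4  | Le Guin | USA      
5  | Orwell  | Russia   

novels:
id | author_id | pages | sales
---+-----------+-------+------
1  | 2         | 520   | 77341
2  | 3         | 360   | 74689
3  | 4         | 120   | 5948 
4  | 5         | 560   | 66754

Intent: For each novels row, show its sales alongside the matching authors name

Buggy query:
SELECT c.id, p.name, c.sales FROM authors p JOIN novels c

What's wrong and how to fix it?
Bug: JOIN with no ON clause produces a cartesian product; every novels row pairs with every authors row

Fix: Add ON c.author_id = p.id to the JOIN

Corrected query:
SELECT c.id, p.name, c.sales FROM authors p JOIN novels c ON c.author_id = p.id

Result:
id | name    | sales
---+---------+------
1  | Atwood  | 77341
2  | Austen  | 74689
3  | Le Guin | 5948 
4  | Orwell  | 66754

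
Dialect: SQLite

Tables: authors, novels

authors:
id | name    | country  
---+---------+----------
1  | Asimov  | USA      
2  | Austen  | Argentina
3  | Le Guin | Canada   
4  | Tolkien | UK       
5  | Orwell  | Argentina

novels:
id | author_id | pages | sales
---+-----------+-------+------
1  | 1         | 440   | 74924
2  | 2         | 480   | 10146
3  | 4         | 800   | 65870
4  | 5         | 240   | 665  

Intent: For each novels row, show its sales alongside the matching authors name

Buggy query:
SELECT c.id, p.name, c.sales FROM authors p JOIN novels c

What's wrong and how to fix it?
Bug: Missing join condition: each novels row is matched to all authors rows instead of just its own

Fix: Add ON c.author_id = p.id to the JOIN

Corrected query:
SELECT c.id, p.name, c.sales FROM authors p JOIN novels c ON c.author_id = p.id

Result:
id | name    | sales
---+---------+------
1  | Asimov  | 74924
2  | Austen  | 10146
3  | Tolkien | 65870
4  | Orwell  | 665  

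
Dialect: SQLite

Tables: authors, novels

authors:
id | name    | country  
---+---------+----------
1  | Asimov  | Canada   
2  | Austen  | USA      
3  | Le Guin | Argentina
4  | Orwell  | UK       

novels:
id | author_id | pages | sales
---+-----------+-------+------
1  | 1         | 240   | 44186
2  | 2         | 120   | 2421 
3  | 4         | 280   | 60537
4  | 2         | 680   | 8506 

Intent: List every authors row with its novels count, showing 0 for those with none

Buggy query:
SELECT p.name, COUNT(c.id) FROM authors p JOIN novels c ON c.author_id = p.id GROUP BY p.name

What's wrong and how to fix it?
Bug: INNER JOIN drops authors rows that have no matching novels rows

Fix: Use LEFT JOIN so parents without children still appear (COUNT(c.id) gives 0)

Corrected query:
SELECT p.name, COUNT(c.id) FROM authors p LEFT JOIN novels c ON c.author_id = p.id GROUP BY p.name

Result:
name    | COUNT(c.id)
--------+------------
Asimov  | 1          
Austen  | 2          
Le Guin | 0          
Orwell  | 1          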